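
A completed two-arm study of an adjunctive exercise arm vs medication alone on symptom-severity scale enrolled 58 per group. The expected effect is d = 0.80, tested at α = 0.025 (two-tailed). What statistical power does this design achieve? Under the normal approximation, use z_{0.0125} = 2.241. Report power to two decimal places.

power ≈ 0.98

For two equal groups, power = Φ(d·√(n/2) − z_{α/2}).
d·√(n/2) = 0.80 × √(58/2) = 0.80 × 5.385 = 4.308.
z_β = 4.308 − 2.241 = 2.067.
Power = Φ(2.067) = 0.981.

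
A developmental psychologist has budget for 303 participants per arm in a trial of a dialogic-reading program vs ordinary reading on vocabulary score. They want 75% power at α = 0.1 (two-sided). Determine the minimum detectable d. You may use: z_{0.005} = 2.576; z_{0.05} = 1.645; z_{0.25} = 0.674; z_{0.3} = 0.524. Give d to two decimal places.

For two independent groups of n = 303 each: d_min = (z_{α/2} + z_β)·√(2/n).
z-sum = 1.645 + 0.674 = 2.319.
d_min = 2.319 × √(2/303) = 2.319 × 0.0812 = 0.188.

d_min ≈ 0.19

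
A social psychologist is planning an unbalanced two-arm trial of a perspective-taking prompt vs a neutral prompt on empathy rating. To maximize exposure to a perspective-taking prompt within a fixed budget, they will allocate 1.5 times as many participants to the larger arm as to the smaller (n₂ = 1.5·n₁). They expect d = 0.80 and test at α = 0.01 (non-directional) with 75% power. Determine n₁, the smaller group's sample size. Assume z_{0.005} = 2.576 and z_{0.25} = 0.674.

With allocation ratio k = n₂/n₁ = 1.5, Var(x̄₁−x̄₂) = σ²(1/n₁ + 1/(k·n₁)) = σ²·(k+1)/(k·n₁).
So n₁ = (1 + 1/k)·((z_{α/2} + z_β)/d)² = 1.667 × (3.250/0.80)².
n₁ = 1.667 × 16.50 = 27.5.
Round up: n₁ = 28, giving n₂ = 1.5 × 28 = 42.

n₁ = 28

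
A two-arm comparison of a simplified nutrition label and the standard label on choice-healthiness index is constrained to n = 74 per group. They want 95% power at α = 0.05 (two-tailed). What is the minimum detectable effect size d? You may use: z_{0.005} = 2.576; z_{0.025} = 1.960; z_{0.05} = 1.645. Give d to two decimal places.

d_min ≈ 0.59

For two independent groups of n = 74 each: d_min = (z_{α/2} + z_β)·√(2/n).
z-sum = 1.960 + 1.645 = 3.605.
d_min = 3.605 × √(2/74) = 3.605 × 0.1644 = 0.593.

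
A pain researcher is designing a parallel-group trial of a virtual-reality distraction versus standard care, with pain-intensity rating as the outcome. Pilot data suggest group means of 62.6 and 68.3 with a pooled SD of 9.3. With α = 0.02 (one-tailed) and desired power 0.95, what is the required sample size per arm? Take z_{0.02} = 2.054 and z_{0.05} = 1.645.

Cohen's d = |M₁ − M₂| / SD_pooled = |62.6 − 68.3| / 9.3 = 5.7 / 9.3 = 0.613.
For two independent groups with equal n: n = 2·((z_{α} + z_β) / d)².
z_{α} + z_β = 2.054 + 1.645 = 3.699.
n = 2 × (3.699 / 0.613)² = 2 × 6.034² = 2 × 36.41 = 72.8.
Round up to the next whole participant.

n = 73 per group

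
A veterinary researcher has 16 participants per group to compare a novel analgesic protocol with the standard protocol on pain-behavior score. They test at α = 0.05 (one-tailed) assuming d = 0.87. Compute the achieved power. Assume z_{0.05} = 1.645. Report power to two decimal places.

For two equal groups, power = Φ(d·√(n/2) − z_{α}).
d·√(n/2) = 0.87 × √(16/2) = 0.87 × 2.828 = 2.461.
z_β = 2.461 − 1.645 = 0.816.
Power = Φ(0.816) = 0.793.

power ≈ 0.79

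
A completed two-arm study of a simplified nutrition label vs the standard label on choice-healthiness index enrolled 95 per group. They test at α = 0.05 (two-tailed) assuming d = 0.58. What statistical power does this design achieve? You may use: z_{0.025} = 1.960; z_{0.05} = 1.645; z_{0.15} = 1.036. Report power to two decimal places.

power ≈ 0.98

For two equal groups, power = Φ(d·√(n/2) − z_{α/2}).
d·√(n/2) = 0.58 × √(95/2) = 0.58 × 6.892 = 3.997.
z_β = 3.997 − 1.960 = 2.037.
Power = Φ(2.037) = 0.979.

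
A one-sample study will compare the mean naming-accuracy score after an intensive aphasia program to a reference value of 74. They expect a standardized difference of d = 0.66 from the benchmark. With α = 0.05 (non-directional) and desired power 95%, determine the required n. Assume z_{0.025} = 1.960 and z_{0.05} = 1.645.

n = 30

For a one-sample test: n = ((z_{α/2} + z_β) / d)².
z_{α/2} + z_β = 1.960 + 1.645 = 3.605.
n = (3.605 / 0.66)² = 5.462² = 29.83.
Round up.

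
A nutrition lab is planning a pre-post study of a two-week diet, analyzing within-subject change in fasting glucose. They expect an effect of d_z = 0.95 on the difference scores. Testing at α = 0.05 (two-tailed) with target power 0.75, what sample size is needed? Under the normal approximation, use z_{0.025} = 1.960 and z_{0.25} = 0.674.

For a paired (one-sample on differences) test: n = ((z_{α/2} + z_β) / d)².
z_{α/2} + z_β = 1.960 + 0.674 = 2.634.
n = (2.634 / 0.95)² = 2.773² = 7.69.
Round up.

n = 8 pairs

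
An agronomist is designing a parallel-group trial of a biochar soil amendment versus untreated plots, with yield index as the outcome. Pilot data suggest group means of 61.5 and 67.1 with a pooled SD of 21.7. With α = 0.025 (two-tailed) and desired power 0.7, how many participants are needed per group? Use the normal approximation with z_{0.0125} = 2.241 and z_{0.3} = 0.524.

Cohen's d = |M₁ − M₂| / SD_pooled = |61.5 − 67.1| / 21.7 = 5.6 / 21.7 = 0.258.
For two independent groups with equal n: n = 2·((z_{α/2} + z_β) / d)².
z_{α/2} + z_β = 2.241 + 0.524 = 2.765.
n = 2 × (2.765 / 0.258)² = 2 × 10.717² = 2 × 114.86 = 229.7.
Round up to the next whole participant.

n = 230 per group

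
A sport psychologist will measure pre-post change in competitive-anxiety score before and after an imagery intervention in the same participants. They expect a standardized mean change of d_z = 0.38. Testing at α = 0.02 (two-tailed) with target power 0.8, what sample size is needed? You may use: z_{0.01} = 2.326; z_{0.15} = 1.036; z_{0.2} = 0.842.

n = 70 pairs

For a paired (one-sample on differences) test: n = ((z_{α/2} + z_β) / d)².
z_{α/2} + z_β = 2.326 + 0.842 = 3.168.
n = (3.168 / 0.38)² = 8.337² = 69.50.
Round up.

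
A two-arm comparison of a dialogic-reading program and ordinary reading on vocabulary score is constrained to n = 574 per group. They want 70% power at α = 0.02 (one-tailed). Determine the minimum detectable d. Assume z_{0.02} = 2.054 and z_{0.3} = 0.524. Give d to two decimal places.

For two independent groups of n = 574 each: d_min = (z_{α} + z_β)·√(2/n).
z-sum = 2.054 + 0.524 = 2.578.
d_min = 2.578 × √(2/574) = 2.578 × 0.0590 = 0.152.

d_min ≈ 0.15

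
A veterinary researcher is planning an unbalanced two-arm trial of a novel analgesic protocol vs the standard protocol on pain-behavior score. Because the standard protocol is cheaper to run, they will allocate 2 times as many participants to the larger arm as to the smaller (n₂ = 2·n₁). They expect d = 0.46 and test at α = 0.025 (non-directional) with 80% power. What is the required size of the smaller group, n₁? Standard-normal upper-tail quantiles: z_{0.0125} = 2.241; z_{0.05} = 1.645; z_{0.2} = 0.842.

n₁ = 68

With allocation ratio k = n₂/n₁ = 2, Var(x̄₁−x̄₂) = σ²(1/n₁ + 1/(k·n₁)) = σ²·(k+1)/(k·n₁).
So n₁ = (1 + 1/k)·((z_{α/2} + z_β)/d)² = 1.500 × (3.083/0.46)².
n₁ = 1.500 × 44.92 = 67.4.
Round up: n₁ = 68, giving n₂ = 2 × 68 = 136.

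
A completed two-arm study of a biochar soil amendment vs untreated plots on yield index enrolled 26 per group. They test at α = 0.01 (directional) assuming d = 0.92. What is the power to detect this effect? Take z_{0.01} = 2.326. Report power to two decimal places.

For two equal groups, power = Φ(d·√(n/2) − z_{α}).
d·√(n/2) = 0.92 × √(26/2) = 0.92 × 3.606 = 3.317.
z_β = 3.317 − 2.326 = 0.991.
Power = Φ(0.991) = 0.839.

power ≈ 0.84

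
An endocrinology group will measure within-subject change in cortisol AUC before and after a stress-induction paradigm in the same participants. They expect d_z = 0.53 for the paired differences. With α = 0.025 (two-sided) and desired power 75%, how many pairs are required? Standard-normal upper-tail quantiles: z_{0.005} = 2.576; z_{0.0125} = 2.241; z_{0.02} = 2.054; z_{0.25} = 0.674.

n = 31 pairs

For a paired (one-sample on differences) test: n = ((z_{α/2} + z_β) / d)².
z_{α/2} + z_β = 2.241 + 0.674 = 2.915.
n = (2.915 / 0.53)² = 5.500² = 30.25.
Round up.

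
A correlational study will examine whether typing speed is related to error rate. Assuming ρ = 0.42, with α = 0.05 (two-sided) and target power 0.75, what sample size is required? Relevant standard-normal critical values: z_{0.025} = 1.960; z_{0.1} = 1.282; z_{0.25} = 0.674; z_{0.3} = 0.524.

n = 38

Fisher's z: C = ½·ln((1+r)/(1−r)) = ½·ln(2.4483) = 0.4477.
n = ((z_{α/2} + z_β)/C)² + 3.
(1.960 + 0.674) / 0.4477 = 2.634 / 0.4477 = 5.883.
n = 5.883² + 3 = 34.61 + 3 = 37.6.
Round up.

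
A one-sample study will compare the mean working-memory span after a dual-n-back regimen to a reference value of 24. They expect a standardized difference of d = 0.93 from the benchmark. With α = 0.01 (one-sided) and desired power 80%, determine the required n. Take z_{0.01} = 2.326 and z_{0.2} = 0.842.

n = 12

For a one-sample test: n = ((z_{α} + z_β) / d)².
z_{α} + z_β = 2.326 + 0.842 = 3.168.
n = (3.168 / 0.93)² = 3.406² = 11.60.
Round up.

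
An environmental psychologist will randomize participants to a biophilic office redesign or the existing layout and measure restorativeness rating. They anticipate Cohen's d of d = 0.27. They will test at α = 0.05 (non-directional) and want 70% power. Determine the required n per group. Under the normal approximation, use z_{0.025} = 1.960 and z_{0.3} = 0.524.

n = 170 per group

For two independent groups with equal n: n = 2·((z_{α/2} + z_β) / d)².
z_{α/2} + z_β = 1.960 + 0.524 = 2.484.
n = 2 × (2.484 / 0.27)² = 2 × 9.200² = 2 × 84.64 = 169.3.
Round up to the next whole participant.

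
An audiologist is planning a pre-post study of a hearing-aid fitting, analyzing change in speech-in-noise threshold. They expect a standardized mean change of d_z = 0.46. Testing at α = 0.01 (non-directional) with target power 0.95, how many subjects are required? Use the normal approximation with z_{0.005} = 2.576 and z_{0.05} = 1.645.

n = 85 pairs

For a paired (one-sample on differences) test: n = ((z_{α/2} + z_β) / d)².
z_{α/2} + z_β = 2.576 + 1.645 = 4.221.
n = (4.221 / 0.46)² = 9.176² = 84.20.
Round up.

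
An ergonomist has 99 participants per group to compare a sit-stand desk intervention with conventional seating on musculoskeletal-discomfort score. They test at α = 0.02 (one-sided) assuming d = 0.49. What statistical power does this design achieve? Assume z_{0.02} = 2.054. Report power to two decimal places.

power ≈ 0.92

For two equal groups, power = Φ(d·√(n/2) − z_{α}).
d·√(n/2) = 0.49 × √(99/2) = 0.49 × 7.036 = 3.447.
z_β = 3.447 − 2.054 = 1.393.
Power = Φ(1.393) = 0.918.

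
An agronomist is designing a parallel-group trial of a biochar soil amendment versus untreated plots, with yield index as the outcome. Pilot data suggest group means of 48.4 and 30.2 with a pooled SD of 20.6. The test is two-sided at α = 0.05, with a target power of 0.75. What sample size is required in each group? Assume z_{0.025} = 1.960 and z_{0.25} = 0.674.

Cohen's d = |M₁ − M₂| / SD_pooled = |48.4 − 30.2| / 20.6 = 18.2 / 20.6 = 0.883.
For two independent groups with equal n: n = 2·((z_{α/2} + z_β) / d)².
z_{α/2} + z_β = 1.960 + 0.674 = 2.634.
n = 2 × (2.634 / 0.883)² = 2 × 2.983² = 2 × 8.90 = 17.8.
Round up to the next whole participant.

n = 18 per group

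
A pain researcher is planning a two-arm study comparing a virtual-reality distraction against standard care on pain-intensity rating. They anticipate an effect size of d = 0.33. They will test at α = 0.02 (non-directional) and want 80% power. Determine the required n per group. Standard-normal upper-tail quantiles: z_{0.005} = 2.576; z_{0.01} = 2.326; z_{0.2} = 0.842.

n = 185 per group

For two independent groups with equal n: n = 2·((z_{α/2} + z_β) / d)².
z_{α/2} + z_β = 2.326 + 0.842 = 3.168.
n = 2 × (3.168 / 0.33)² = 2 × 9.600² = 2 × 92.16 = 184.3.
Round up to the next whole participant.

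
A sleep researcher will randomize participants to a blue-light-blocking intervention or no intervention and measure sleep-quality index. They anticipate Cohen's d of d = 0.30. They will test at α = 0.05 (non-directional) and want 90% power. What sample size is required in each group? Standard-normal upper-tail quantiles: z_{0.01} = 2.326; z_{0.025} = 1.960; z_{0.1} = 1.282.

n = 234 per group

For two independent groups with equal n: n = 2·((z_{α/2} + z_β) / d)².
z_{α/2} + z_β = 1.960 + 1.282 = 3.242.
n = 2 × (3.242 / 0.30)² = 2 × 10.807² = 2 × 116.78 = 233.6.
Round up to the next whole participant.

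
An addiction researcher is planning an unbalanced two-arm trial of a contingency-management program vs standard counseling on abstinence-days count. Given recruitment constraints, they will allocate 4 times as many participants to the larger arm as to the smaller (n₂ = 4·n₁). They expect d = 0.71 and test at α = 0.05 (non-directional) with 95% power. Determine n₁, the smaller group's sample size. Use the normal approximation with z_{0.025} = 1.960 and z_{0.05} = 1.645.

n₁ = 33

With allocation ratio k = n₂/n₁ = 4, Var(x̄₁−x̄₂) = σ²(1/n₁ + 1/(k·n₁)) = σ²·(k+1)/(k·n₁).
So n₁ = (1 + 1/k)·((z_{α/2} + z_β)/d)² = 1.250 × (3.605/0.71)².
n₁ = 1.250 × 25.78 = 32.2.
Round up: n₁ = 33, giving n₂ = 4 × 33 = 132.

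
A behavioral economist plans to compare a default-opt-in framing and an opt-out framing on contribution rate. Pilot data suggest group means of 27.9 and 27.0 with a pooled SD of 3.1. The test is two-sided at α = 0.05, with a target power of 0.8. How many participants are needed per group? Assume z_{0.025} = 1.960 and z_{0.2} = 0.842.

n = 187 per group

Cohen's d = |M₁ − M₂| / SD_pooled = |27.9 − 27.0| / 3.1 = 0.9 / 3.1 = 0.290.
For two independent groups with equal n: n = 2·((z_{α/2} + z_β) / d)².
z_{α/2} + z_β = 1.960 + 0.842 = 2.802.
n = 2 × (2.802 / 0.290)² = 2 × 9.662² = 2 × 93.36 = 186.7.
Round up to the next whole participant.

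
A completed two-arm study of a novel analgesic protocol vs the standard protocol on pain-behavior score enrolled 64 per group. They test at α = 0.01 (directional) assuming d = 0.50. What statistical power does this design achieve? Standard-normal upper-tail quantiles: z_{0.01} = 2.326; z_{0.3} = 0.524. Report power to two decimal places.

For two equal groups, power = Φ(d·√(n/2) − z_{α}).
d·√(n/2) = 0.50 × √(64/2) = 0.50 × 5.657 = 2.828.
z_β = 2.828 − 2.326 = 0.502.
Power = Φ(0.502) = 0.692.

power ≈ 0.69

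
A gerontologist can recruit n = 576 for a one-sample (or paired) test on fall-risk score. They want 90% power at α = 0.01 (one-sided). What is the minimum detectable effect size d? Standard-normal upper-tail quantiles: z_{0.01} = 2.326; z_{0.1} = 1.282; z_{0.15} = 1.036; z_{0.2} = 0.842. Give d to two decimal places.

d_min ≈ 0.15

For a single sample (or paired design) of n = 576: d_min = (z_{α} + z_β)/√n.
z-sum = 2.326 + 1.282 = 3.608.
d_min = 3.608 / √576 = 3.608 / 24.000 = 0.150.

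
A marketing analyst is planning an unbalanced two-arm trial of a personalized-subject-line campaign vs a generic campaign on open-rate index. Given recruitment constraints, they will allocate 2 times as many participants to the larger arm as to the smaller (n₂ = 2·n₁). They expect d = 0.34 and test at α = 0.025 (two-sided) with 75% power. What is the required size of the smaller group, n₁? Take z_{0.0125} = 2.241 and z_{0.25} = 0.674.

With allocation ratio k = n₂/n₁ = 2, Var(x̄₁−x̄₂) = σ²(1/n₁ + 1/(k·n₁)) = σ²·(k+1)/(k·n₁).
So n₁ = (1 + 1/k)·((z_{α/2} + z_β)/d)² = 1.500 × (2.915/0.34)².
n₁ = 1.500 × 73.51 = 110.3.
Round up: n₁ = 111, giving n₂ = 2 × 111 = 222.

n₁ = 111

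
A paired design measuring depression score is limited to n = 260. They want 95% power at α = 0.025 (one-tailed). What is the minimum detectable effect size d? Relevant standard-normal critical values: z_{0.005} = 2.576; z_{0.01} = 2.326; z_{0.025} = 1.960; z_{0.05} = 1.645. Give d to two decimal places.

d_min ≈ 0.22

For a single sample (or paired design) of n = 260: d_min = (z_{α} + z_β)/√n.
z-sum = 1.960 + 1.645 = 3.605.
d_min = 3.605 / √260 = 3.605 / 16.125 = 0.224.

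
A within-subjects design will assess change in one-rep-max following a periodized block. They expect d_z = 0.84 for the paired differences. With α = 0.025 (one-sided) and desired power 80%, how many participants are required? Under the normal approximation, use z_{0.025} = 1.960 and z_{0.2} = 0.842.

n = 12 pairs

For a paired (one-sample on differences) test: n = ((z_{α} + z_β) / d)².
z_{α} + z_β = 1.960 + 0.842 = 2.802.
n = (2.802 / 0.84)² = 3.336² = 11.13.
Round up.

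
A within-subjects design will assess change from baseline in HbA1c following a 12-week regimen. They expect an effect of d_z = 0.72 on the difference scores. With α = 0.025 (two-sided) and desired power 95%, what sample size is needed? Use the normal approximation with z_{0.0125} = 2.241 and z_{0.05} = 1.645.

For a paired (one-sample on differences) test: n = ((z_{α/2} + z_β) / d)².
z_{α/2} + z_β = 2.241 + 1.645 = 3.886.
n = (3.886 / 0.72)² = 5.397² = 29.13.
Round up.

n = 30 pairs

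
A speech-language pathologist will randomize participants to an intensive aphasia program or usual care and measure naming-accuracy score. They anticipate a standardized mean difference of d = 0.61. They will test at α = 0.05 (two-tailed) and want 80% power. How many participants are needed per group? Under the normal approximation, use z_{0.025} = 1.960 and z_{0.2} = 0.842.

n = 43 per group

For two independent groups with equal n: n = 2·((z_{α/2} + z_β) / d)².
z_{α/2} + z_β = 1.960 + 0.842 = 2.802.
n = 2 × (2.802 / 0.61)² = 2 × 4.593² = 2 × 21.10 = 42.2.
Round up to the next whole participant.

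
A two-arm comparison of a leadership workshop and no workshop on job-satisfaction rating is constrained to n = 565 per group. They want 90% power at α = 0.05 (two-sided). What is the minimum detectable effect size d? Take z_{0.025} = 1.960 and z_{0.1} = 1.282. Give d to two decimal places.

d_min ≈ 0.19

For two independent groups of n = 565 each: d_min = (z_{α/2} + z_β)·√(2/n).
z-sum = 1.960 + 1.282 = 3.242.
d_min = 3.242 × √(2/565) = 3.242 × 0.0595 = 0.193.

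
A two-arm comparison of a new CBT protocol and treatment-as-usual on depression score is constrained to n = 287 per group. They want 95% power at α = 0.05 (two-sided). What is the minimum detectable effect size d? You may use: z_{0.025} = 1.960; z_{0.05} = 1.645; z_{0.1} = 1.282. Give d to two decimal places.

d_min ≈ 0.30

For two independent groups of n = 287 each: d_min = (z_{α/2} + z_β)·√(2/n).
z-sum = 1.960 + 1.645 = 3.605.
d_min = 3.605 × √(2/287) = 3.605 × 0.0835 = 0.301.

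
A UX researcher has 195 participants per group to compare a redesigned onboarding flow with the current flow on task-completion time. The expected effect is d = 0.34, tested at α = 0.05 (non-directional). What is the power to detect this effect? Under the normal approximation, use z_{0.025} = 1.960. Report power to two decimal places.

power ≈ 0.92

For two equal groups, power = Φ(d·√(n/2) − z_{α/2}).
d·√(n/2) = 0.34 × √(195/2) = 0.34 × 9.874 = 3.357.
z_β = 3.357 − 1.960 = 1.397.
Power = Φ(1.397) = 0.919.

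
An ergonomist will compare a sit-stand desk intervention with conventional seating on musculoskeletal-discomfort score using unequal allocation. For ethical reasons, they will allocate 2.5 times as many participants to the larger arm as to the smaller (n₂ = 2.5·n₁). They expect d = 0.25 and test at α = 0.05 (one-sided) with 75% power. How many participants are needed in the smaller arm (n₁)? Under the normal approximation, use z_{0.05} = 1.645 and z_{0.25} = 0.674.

With allocation ratio k = n₂/n₁ = 2.5, Var(x̄₁−x̄₂) = σ²(1/n₁ + 1/(k·n₁)) = σ²·(k+1)/(k·n₁).
So n₁ = (1 + 1/k)·((z_{α} + z_β)/d)² = 1.400 × (2.319/0.25)².
n₁ = 1.400 × 86.04 = 120.5.
Round up: n₁ = 121, giving n₂ = ⌈2.5 × 121⌉ = ⌈302.5⌉ = 303.

n₁ = 121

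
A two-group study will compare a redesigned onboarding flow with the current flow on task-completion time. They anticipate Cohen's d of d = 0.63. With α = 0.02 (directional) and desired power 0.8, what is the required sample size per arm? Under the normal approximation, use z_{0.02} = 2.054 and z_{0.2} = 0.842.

n = 43 per group

For two independent groups with equal n: n = 2·((z_{α} + z_β) / d)².
z_{α} + z_β = 2.054 + 0.842 = 2.896.
n = 2 × (2.896 / 0.63)² = 2 × 4.597² = 2 × 21.13 = 42.3.
Round up to the next whole participant.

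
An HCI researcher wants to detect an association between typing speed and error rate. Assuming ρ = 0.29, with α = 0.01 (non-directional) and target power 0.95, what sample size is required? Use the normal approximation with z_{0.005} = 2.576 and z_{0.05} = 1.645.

n = 203

Fisher's z: C = ½·ln((1+r)/(1−r)) = ½·ln(1.8169) = 0.2986.
n = ((z_{α/2} + z_β)/C)² + 3.
(2.576 + 1.645) / 0.2986 = 4.221 / 0.2986 = 14.136.
n = 14.136² + 3 = 199.83 + 3 = 202.8.
Round up.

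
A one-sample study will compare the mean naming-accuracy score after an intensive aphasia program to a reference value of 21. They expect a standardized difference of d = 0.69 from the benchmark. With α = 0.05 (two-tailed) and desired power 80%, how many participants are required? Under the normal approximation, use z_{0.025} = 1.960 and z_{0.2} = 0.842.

n = 17

For a one-sample test: n = ((z_{α/2} + z_β) / d)².
z_{α/2} + z_β = 1.960 + 0.842 = 2.802.
n = (2.802 / 0.69)² = 4.061² = 16.49.
Round up.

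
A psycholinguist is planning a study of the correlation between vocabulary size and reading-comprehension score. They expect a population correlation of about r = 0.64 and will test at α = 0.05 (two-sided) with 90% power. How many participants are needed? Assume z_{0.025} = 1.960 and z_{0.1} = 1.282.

n = 22

Fisher's z: C = ½·ln((1+r)/(1−r)) = ½·ln(4.5556) = 0.7582.
n = ((z_{α/2} + z_β)/C)² + 3.
(1.960 + 1.282) / 0.7582 = 3.242 / 0.7582 = 4.276.
n = 4.276² + 3 = 18.28 + 3 = 21.3.
Round up.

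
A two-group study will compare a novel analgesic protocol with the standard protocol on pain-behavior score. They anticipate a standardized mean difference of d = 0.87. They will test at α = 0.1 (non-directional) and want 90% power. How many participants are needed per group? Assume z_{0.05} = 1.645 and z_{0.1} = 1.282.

For two independent groups with equal n: n = 2·((z_{α/2} + z_β) / d)².
z_{α/2} + z_β = 1.645 + 1.282 = 2.927.
n = 2 × (2.927 / 0.87)² = 2 × 3.364² = 2 × 11.32 = 22.6.
Round up to the next whole participant.

n = 23 per group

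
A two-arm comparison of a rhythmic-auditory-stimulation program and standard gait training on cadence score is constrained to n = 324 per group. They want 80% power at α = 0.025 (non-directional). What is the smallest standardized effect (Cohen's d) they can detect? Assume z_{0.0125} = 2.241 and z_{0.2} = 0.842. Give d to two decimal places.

For two independent groups of n = 324 each: d_min = (z_{α/2} + z_β)·√(2/n).
z-sum = 2.241 + 0.842 = 3.083.
d_min = 3.083 × √(2/324) = 3.083 × 0.0786 = 0.242.

d_min ≈ 0.24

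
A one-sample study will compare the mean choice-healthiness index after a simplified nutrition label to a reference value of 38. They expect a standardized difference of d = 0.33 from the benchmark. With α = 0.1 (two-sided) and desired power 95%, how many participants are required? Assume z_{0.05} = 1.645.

For a one-sample test: n = ((z_{α/2} + z_β) / d)².
z_{α/2} + z_β = 1.645 + 1.645 = 3.290.
n = (3.290 / 0.33)² = 9.970² = 99.39.
Round up.

n = 100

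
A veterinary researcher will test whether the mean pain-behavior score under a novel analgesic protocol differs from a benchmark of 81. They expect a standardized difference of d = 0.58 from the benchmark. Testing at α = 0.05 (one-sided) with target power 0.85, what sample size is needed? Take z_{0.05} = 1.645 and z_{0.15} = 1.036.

For a one-sample test: n = ((z_{α} + z_β) / d)².
z_{α} + z_β = 1.645 + 1.036 = 2.681.
n = (2.681 / 0.58)² = 4.622² = 21.37.
Round up.

n = 22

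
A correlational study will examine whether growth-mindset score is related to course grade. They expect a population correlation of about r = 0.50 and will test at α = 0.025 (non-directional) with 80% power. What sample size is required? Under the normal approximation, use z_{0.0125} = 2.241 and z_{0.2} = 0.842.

n = 35

Fisher's z: C = ½·ln((1+r)/(1−r)) = ½·ln(3.0000) = 0.5493.
n = ((z_{α/2} + z_β)/C)² + 3.
(2.241 + 0.842) / 0.5493 = 3.083 / 0.5493 = 5.613.
n = 5.613² + 3 = 31.50 + 3 = 34.5.
Round up.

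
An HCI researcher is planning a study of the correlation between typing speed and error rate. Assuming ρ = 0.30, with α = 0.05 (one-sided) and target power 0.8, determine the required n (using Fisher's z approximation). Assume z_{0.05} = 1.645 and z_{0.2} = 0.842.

n = 68

Fisher's z: C = ½·ln((1+r)/(1−r)) = ½·ln(1.8571) = 0.3095.
n = ((z_{α} + z_β)/C)² + 3.
(1.645 + 0.842) / 0.3095 = 2.487 / 0.3095 = 8.036.
n = 8.036² + 3 = 64.57 + 3 = 67.6.
Round up.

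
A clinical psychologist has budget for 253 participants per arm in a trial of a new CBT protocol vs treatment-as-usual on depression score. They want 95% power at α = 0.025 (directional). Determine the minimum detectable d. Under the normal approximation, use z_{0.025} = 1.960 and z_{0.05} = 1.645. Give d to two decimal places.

d_min ≈ 0.32

For two independent groups of n = 253 each: d_min = (z_{α} + z_β)·√(2/n).
z-sum = 1.960 + 1.645 = 3.605.
d_min = 3.605 × √(2/253) = 3.605 × 0.0889 = 0.321.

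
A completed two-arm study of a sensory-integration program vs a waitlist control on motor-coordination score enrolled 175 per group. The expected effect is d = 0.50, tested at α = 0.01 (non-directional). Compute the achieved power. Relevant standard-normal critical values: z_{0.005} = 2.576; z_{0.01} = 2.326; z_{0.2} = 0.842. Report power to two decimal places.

For two equal groups, power = Φ(d·√(n/2) − z_{α/2}).
d·√(n/2) = 0.50 × √(175/2) = 0.50 × 9.354 = 4.677.
z_β = 4.677 − 2.576 = 2.101.
Power = Φ(2.101) = 0.982.

power ≈ 0.98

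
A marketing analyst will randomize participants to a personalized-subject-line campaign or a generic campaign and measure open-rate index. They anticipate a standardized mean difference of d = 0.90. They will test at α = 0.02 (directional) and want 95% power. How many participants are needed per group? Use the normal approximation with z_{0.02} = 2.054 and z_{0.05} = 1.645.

n = 34 per group

For two independent groups with equal n: n = 2·((z_{α} + z_β) / d)².
z_{α} + z_β = 2.054 + 1.645 = 3.699.
n = 2 × (3.699 / 0.90)² = 2 × 4.110² = 2 × 16.89 = 33.8.
Round up to the next whole participant.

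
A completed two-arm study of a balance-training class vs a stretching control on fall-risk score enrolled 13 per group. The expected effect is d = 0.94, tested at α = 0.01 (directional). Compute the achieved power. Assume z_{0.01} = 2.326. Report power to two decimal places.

power ≈ 0.53

For two equal groups, power = Φ(d·√(n/2) − z_{α}).
d·√(n/2) = 0.94 × √(13/2) = 0.94 × 2.550 = 2.397.
z_β = 2.397 − 2.326 = 0.071.
Power = Φ(0.071) = 0.528.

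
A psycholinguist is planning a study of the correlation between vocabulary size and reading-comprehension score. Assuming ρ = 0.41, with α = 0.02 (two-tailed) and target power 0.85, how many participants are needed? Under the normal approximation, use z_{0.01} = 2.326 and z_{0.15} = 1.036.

n = 63

Fisher's z: C = ½·ln((1+r)/(1−r)) = ½·ln(2.3898) = 0.4356.
n = ((z_{α/2} + z_β)/C)² + 3.
(2.326 + 1.036) / 0.4356 = 3.362 / 0.4356 = 7.718.
n = 7.718² + 3 = 59.57 + 3 = 62.6.
Round up.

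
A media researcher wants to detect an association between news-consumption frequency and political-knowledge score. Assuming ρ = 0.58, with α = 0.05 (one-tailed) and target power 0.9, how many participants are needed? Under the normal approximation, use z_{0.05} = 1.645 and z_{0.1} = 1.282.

n = 23

Fisher's z: C = ½·ln((1+r)/(1−r)) = ½·ln(3.7619) = 0.6625.
n = ((z_{α} + z_β)/C)² + 3.
(1.645 + 1.282) / 0.6625 = 2.927 / 0.6625 = 4.418.
n = 4.418² + 3 = 19.52 + 3 = 22.5.
Round up.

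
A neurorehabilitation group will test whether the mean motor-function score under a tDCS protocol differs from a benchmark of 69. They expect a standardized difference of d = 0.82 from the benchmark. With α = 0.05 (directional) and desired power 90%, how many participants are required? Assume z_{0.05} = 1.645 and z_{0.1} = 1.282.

n = 13

For a one-sample test: n = ((z_{α} + z_β) / d)².
z_{α} + z_β = 1.645 + 1.282 = 2.927.
n = (2.927 / 0.82)² = 3.570² = 12.74.
Round up.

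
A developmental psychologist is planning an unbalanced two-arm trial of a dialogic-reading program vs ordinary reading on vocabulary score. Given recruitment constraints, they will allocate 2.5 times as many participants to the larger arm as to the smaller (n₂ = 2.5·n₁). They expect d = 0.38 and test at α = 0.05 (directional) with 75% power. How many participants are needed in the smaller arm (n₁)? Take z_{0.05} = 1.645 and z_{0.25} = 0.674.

With allocation ratio k = n₂/n₁ = 2.5, Var(x̄₁−x̄₂) = σ²(1/n₁ + 1/(k·n₁)) = σ²·(k+1)/(k·n₁).
So n₁ = (1 + 1/k)·((z_{α} + z_β)/d)² = 1.400 × (2.319/0.38)².
n₁ = 1.400 × 37.24 = 52.1.
Round up: n₁ = 53, giving n₂ = ⌈2.5 × 53⌉ = ⌈132.5⌉ = 133.

n₁ = 53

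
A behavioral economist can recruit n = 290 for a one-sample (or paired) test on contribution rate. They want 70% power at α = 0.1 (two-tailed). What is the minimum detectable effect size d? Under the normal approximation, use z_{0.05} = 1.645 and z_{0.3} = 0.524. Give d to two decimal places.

For a single sample (or paired design) of n = 290: d_min = (z_{α/2} + z_β)/√n.
z-sum = 1.645 + 0.524 = 2.169.
d_min = 2.169 / √290 = 2.169 / 17.029 = 0.127.

d_min ≈ 0.13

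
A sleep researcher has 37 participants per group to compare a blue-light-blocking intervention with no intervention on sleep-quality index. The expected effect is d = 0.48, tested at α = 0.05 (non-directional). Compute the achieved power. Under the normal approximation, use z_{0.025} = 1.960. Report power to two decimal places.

power ≈ 0.54

For two equal groups, power = Φ(d·√(n/2) − z_{α/2}).
d·√(n/2) = 0.48 × √(37/2) = 0.48 × 4.301 = 2.065.
z_β = 2.065 − 1.960 = 0.105.
Power = Φ(0.105) = 0.542.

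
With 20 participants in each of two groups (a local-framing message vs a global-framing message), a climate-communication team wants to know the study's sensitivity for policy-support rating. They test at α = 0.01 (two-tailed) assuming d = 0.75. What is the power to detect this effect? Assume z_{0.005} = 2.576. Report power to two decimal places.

For two equal groups, power = Φ(d·√(n/2) − z_{α/2}).
d·√(n/2) = 0.75 × √(20/2) = 0.75 × 3.162 = 2.372.
z_β = 2.372 − 2.576 = -0.204.
Power = Φ(-0.204) = 0.419.

power ≈ 0.42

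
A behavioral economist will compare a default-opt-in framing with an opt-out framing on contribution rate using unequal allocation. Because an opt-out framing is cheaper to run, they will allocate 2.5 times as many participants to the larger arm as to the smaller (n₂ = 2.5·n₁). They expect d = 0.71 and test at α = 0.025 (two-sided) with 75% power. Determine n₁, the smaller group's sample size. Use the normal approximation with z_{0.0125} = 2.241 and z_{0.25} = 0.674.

n₁ = 24

With allocation ratio k = n₂/n₁ = 2.5, Var(x̄₁−x̄₂) = σ²(1/n₁ + 1/(k·n₁)) = σ²·(k+1)/(k·n₁).
So n₁ = (1 + 1/k)·((z_{α/2} + z_β)/d)² = 1.400 × (2.915/0.71)².
n₁ = 1.400 × 16.86 = 23.6.
Round up: n₁ = 24, giving n₂ = 2.5 × 24 = 60.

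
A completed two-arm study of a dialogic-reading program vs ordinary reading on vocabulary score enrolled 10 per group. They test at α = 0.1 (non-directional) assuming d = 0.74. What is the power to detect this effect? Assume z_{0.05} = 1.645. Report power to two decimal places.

For two equal groups, power = Φ(d·√(n/2) − z_{α/2}).
d·√(n/2) = 0.74 × √(10/2) = 0.74 × 2.236 = 1.655.
z_β = 1.655 − 1.645 = 0.010.
Power = Φ(0.010) = 0.504.

power ≈ 0.50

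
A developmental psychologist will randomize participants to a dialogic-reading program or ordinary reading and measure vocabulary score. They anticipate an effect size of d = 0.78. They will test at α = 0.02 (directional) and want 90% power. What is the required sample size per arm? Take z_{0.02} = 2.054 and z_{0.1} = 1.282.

For two independent groups with equal n: n = 2·((z_{α} + z_β) / d)².
z_{α} + z_β = 2.054 + 1.282 = 3.336.
n = 2 × (3.336 / 0.78)² = 2 × 4.277² = 2 × 18.29 = 36.6.
Round up to the next whole participant.

n = 37 per group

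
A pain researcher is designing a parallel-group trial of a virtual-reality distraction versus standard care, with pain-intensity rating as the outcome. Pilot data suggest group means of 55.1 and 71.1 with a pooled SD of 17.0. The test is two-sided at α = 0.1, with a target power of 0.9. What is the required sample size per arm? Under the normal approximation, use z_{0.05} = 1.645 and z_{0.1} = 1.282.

n = 20 per group

Cohen's d = |M₁ − M₂| / SD_pooled = |55.1 − 71.1| / 17.0 = 16.0 / 17.0 = 0.941.
For two independent groups with equal n: n = 2·((z_{α/2} + z_β) / d)².
z_{α/2} + z_β = 1.645 + 1.282 = 2.927.
n = 2 × (2.927 / 0.941)² = 2 × 3.111² = 2 × 9.68 = 19.4.
Round up to the next whole participant.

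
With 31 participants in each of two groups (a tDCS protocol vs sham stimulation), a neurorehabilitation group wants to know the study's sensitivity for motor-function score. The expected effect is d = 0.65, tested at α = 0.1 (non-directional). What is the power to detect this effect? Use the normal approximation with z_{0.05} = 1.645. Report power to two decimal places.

For two equal groups, power = Φ(d·√(n/2) − z_{α/2}).
d·√(n/2) = 0.65 × √(31/2) = 0.65 × 3.937 = 2.559.
z_β = 2.559 − 1.645 = 0.914.
Power = Φ(0.914) = 0.820.

power ≈ 0.82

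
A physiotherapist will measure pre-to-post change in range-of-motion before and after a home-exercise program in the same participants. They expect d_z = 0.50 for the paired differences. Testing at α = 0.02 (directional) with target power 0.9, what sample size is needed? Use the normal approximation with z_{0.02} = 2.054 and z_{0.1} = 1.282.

n = 45 pairs

For a paired (one-sample on differences) test: n = ((z_{α} + z_β) / d)².
z_{α} + z_β = 2.054 + 1.282 = 3.336.
n = (3.336 / 0.50)² = 6.672² = 44.52.
Round up.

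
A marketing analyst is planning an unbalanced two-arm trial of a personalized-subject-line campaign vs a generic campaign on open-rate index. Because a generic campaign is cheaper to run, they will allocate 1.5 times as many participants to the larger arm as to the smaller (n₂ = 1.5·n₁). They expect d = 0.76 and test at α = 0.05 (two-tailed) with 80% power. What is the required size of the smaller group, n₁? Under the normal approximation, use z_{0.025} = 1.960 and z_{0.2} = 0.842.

With allocation ratio k = n₂/n₁ = 1.5, Var(x̄₁−x̄₂) = σ²(1/n₁ + 1/(k·n₁)) = σ²·(k+1)/(k·n₁).
So n₁ = (1 + 1/k)·((z_{α/2} + z_β)/d)² = 1.667 × (2.802/0.76)².
n₁ = 1.667 × 13.59 = 22.7.
Round up: n₁ = 23, giving n₂ = ⌈1.5 × 23⌉ = ⌈34.5⌉ = 35.

n₁ = 23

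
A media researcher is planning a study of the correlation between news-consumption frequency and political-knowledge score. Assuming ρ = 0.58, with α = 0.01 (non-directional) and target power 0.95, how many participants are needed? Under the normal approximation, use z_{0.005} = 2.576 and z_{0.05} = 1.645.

Fisher's z: C = ½·ln((1+r)/(1−r)) = ½·ln(3.7619) = 0.6625.
n = ((z_{α/2} + z_β)/C)² + 3.
(2.576 + 1.645) / 0.6625 = 4.221 / 0.6625 = 6.371.
n = 6.371² + 3 = 40.59 + 3 = 43.6.
Round up.

n = 44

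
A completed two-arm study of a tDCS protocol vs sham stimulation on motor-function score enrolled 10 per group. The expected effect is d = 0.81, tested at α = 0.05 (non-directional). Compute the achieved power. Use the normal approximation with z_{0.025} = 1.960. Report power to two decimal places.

power ≈ 0.44

For two equal groups, power = Φ(d·√(n/2) − z_{α/2}).
d·√(n/2) = 0.81 × √(10/2) = 0.81 × 2.236 = 1.811.
z_β = 1.811 − 1.960 = -0.149.
Power = Φ(-0.149) = 0.441.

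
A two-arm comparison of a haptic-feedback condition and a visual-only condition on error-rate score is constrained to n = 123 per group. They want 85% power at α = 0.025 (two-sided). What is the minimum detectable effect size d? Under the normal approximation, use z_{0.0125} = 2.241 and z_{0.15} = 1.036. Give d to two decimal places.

For two independent groups of n = 123 each: d_min = (z_{α/2} + z_β)·√(2/n).
z-sum = 2.241 + 1.036 = 3.277.
d_min = 3.277 × √(2/123) = 3.277 × 0.1275 = 0.418.

d_min ≈ 0.42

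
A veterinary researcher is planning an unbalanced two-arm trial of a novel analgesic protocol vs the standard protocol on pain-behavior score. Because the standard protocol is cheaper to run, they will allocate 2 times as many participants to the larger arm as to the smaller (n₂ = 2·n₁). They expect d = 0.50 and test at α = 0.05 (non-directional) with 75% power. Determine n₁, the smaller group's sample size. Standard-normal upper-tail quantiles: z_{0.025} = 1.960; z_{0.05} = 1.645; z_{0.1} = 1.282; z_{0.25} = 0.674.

With allocation ratio k = n₂/n₁ = 2, Var(x̄₁−x̄₂) = σ²(1/n₁ + 1/(k·n₁)) = σ²·(k+1)/(k·n₁).
So n₁ = (1 + 1/k)·((z_{α/2} + z_β)/d)² = 1.500 × (2.634/0.50)².
n₁ = 1.500 × 27.75 = 41.6.
Round up: n₁ = 42, giving n₂ = 2 × 42 = 84.

n₁ = 42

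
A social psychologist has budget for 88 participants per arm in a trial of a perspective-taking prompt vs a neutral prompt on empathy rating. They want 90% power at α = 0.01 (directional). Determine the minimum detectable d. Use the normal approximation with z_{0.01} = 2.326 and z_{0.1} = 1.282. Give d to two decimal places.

For two independent groups of n = 88 each: d_min = (z_{α} + z_β)·√(2/n).
z-sum = 2.326 + 1.282 = 3.608.
d_min = 3.608 × √(2/88) = 3.608 × 0.1508 = 0.544.

d_min ≈ 0.54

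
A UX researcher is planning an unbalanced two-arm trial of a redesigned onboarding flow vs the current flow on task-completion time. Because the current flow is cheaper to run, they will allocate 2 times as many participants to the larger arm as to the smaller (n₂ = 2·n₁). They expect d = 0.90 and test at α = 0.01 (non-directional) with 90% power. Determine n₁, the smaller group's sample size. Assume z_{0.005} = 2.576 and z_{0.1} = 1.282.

With allocation ratio k = n₂/n₁ = 2, Var(x̄₁−x̄₂) = σ²(1/n₁ + 1/(k·n₁)) = σ²·(k+1)/(k·n₁).
So n₁ = (1 + 1/k)·((z_{α/2} + z_β)/d)² = 1.500 × (3.858/0.90)².
n₁ = 1.500 × 18.38 = 27.6.
Round up: n₁ = 28, giving n₂ = 2 × 28 = 56.

n₁ = 28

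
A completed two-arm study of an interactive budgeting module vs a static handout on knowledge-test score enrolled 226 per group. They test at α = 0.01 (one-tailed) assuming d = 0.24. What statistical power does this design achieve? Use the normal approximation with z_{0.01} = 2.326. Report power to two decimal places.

For two equal groups, power = Φ(d·√(n/2) − z_{α}).
d·√(n/2) = 0.24 × √(226/2) = 0.24 × 10.630 = 2.551.
z_β = 2.551 − 2.326 = 0.225.
Power = Φ(0.225) = 0.589.

power ≈ 0.59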